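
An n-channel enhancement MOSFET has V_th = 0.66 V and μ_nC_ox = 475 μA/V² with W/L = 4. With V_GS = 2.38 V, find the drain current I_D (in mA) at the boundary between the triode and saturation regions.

At the boundary V_DS = V_ov = V_GS − V_th = 2.38 − 0.66 = 1.72 V.
k_n = μ_nC_ox · (W/L) = 1.9 mA/V².
I_D = ½ k_n V_ov² = 0.5 × 1.9 × 1.72² = 2.81 mA.

I_D = 2.81 mA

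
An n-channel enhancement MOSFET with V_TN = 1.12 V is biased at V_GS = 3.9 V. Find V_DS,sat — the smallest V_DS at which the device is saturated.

The boundary between triode and saturation is V_DS = V_GS − V_TN = V_ov.
V_ov = 3.9 − 1.12 = 2.78 V.

V_DS,sat = 2.78 V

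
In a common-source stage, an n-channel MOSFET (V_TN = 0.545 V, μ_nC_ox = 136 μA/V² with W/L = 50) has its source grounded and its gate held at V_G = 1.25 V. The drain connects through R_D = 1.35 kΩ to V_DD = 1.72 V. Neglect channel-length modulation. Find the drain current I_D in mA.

I_D = 1.07 mA

V_GS = V_G = 1.25 V, so V_ov = 1.25 − 0.545 = 0.705 V.
k_n = μ_nC_ox · (W/L) = 6.8 mA/V².
Assume saturation: I_D = ½ k_n V_ov² = 0.5 × 6.8 × 0.705² = 1.69 mA, giving V_DS = V_DD − I_D R_D = 1.72 − 1.69 × 1.35 = -0.561 V.
But -0.561 V < V_ov = 0.705 V, so the device is actually in triode.
In triode I_D = k_n[V_ov V_DS − ½ V_DS²] and I_D = (V_DD − V_DS)/R_D. Equating: 4.59 V_DS² − 7.472 V_DS + 1.72 = 0, giving V_DS = 0.278 V (the root below V_ov).
I_D = (1.72 − 0.278) / 1.35 = 1.07 mA.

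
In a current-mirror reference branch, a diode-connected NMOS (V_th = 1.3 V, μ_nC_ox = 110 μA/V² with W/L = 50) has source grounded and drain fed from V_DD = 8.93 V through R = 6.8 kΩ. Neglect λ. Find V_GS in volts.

V_GS = 1.91 V

With gate tied to drain, V_GS = V_DS ≥ V_GS − V_th, so the device is in saturation.
k_n = μ_nC_ox · (W/L) = 5.5 mA/V².
KCL at the drain: ½ k_n (V_GS − V_th)² = (V_DD − V_GS)/R.
Let x = V_GS − 1.3. Then 18.7 x² + x − 7.63 = 0, giving x = 0.613 V (positive root), so V_GS = 1.91 V.
I_D = (V_DD − V_GS)/R = (8.93 − 1.91) / 6.8 = 1.03 mA.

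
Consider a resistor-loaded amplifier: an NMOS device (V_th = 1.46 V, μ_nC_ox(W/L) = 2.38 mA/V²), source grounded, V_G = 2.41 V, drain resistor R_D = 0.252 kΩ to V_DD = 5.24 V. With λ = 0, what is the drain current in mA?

V_GS = V_G = 2.41 V, so V_ov = 2.41 − 1.46 = 0.95 V.
Assume saturation: I_D = ½ k_n V_ov² = 0.5 × 2.38 × 0.95² = 1.07 mA, giving V_DS = V_DD − I_D R_D = 5.24 − 1.07 × 0.252 = 4.97 V.
V_DS = 4.97 V ≥ V_ov = 0.95 V, confirming saturation.

I_D = 1.07 mA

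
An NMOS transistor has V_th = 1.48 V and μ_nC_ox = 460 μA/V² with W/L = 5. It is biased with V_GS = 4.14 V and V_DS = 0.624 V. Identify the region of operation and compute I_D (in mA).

k_n = μ_nC_ox · (W/L) = 2.3 mA/V².
V_ov = V_GS − V_th = 4.14 − 1.48 = 2.66 V.
Since V_DS = 0.624 V < V_ov = 2.66 V, the device is in the triode region.
I_D = k_n [V_ov · V_DS − ½ V_DS²] = 2.3 × [2.66 × 0.624 − 0.5 × 0.624²] = 3.37 mA.

Triode; I_D = 3.37 mA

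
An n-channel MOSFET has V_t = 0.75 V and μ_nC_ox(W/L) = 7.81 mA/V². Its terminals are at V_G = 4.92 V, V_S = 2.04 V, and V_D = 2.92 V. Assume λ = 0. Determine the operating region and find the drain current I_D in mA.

Triode; I_D = 11.6 mA

V_GS = V_G − V_S = 4.92 − 2.04 = 2.88 V; V_DS = V_D − V_S = 2.92 − 2.04 = 0.88 V.
V_ov = V_GS − V_t = 2.88 − 0.75 = 2.13 V.
Since V_DS = 0.88 V < V_ov = 2.13 V, the device is in the triode region.
I_D = k_n [V_ov · V_DS − ½ V_DS²] = 7.81 × [2.13 × 0.88 − 0.5 × 0.88²] = 11.6 mA.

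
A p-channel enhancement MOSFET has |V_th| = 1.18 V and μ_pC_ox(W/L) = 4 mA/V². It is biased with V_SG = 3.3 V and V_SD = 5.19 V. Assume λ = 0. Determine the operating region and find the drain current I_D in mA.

V_ov = V_SG − |V_th| = 3.3 − 1.18 = 2.12 V.
Since V_SD = 5.19 V ≥ V_ov = 2.12 V, the device is in saturation.
I_D = ½ k_p V_ov² = 0.5 × 4 × 2.12² = 8.99 mA.

Saturation; I_D = 8.99 mA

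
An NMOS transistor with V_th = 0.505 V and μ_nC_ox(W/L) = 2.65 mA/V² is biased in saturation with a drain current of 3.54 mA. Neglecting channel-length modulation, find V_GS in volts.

V_GS = 2.14 V

In saturation I_D = ½ k_n (V_GS − V_th)², so V_GS − V_th = √(2 I_D / k_n) = √(2 × 3.54 / 2.65) = 1.63 V.
V_GS = 0.505 + 1.63 = 2.14 V.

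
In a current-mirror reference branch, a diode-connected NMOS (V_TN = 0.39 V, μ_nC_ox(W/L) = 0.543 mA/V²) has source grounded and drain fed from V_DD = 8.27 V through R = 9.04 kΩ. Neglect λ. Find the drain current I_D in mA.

I_D = 0.695 mA

With gate tied to drain, V_GS = V_DS ≥ V_GS − V_TN, so the device is in saturation.
KCL at the drain: ½ k_n (V_GS − V_TN)² = (V_DD − V_GS)/R.
Let x = V_GS − 0.39. Then 2.45 x² + x − 7.88 = 0, giving x = 1.6 V (positive root), so V_GS = 1.99 V.
I_D = (V_DD − V_GS)/R = (8.27 − 1.99) / 9.04 = 0.695 mA.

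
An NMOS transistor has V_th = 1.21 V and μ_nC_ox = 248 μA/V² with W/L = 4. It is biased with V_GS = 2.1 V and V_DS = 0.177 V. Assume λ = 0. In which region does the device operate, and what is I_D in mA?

Triode; I_D = 0.141 mA

k_n = μ_nC_ox · (W/L) = 0.992 mA/V².
V_ov = V_GS − V_th = 2.1 − 1.21 = 0.89 V.
Since V_DS = 0.177 V < V_ov = 0.89 V, the device is in the triode region.
I_D = k_n [V_ov · V_DS − ½ V_DS²] = 0.992 × [0.89 × 0.177 − 0.5 × 0.177²] = 0.141 mA.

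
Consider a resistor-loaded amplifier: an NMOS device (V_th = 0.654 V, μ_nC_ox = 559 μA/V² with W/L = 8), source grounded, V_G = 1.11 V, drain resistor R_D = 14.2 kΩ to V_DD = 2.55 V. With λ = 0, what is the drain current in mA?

I_D = 0.173 mA

V_GS = V_G = 1.11 V, so V_ov = 1.11 − 0.654 = 0.456 V.
k_n = μ_nC_ox · (W/L) = 4.472 mA/V².
Assume saturation: I_D = ½ k_n V_ov² = 0.5 × 4.472 × 0.456² = 0.465 mA, giving V_DS = V_DD − I_D R_D = 2.55 − 0.465 × 14.2 = -4.05 V.
But -4.05 V < V_ov = 0.456 V, so the device is actually in triode.
In triode I_D = k_n[V_ov V_DS − ½ V_DS²] and I_D = (V_DD − V_DS)/R_D. Equating: 31.8 V_DS² − 29.96 V_DS + 2.55 = 0, giving V_DS = 0.0946 V (the root below V_ov).
I_D = (2.55 − 0.0946) / 14.2 = 0.173 mA.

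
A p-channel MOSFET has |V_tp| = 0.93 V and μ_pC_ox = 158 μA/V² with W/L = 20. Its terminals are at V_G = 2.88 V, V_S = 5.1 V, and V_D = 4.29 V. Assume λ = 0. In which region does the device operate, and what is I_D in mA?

Triode; I_D = 2.27 mA

V_SG = V_S − V_G = 5.1 − 2.88 = 2.22 V; V_SD = V_S − V_D = 5.1 − 4.29 = 0.81 V.
k_p = μ_pC_ox · (W/L) = 3.16 mA/V².
V_ov = V_SG − |V_tp| = 2.22 − 0.93 = 1.29 V.
Since V_SD = 0.81 V < V_ov = 1.29 V, the device is in the triode region.
I_D = k_p [V_ov · V_SD − ½ V_SD²] = 3.16 × [1.29 × 0.81 − 0.5 × 0.81²] = 2.27 mA.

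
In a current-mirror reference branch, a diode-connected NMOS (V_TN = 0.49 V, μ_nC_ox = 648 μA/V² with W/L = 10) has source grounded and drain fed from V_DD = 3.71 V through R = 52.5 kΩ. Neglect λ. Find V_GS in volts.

With gate tied to drain, V_GS = V_DS ≥ V_GS − V_TN, so the device is in saturation.
k_n = μ_nC_ox · (W/L) = 6.48 mA/V².
KCL at the drain: ½ k_n (V_GS − V_TN)² = (V_DD − V_GS)/R.
Let x = V_GS − 0.49. Then 170 x² + x − 3.22 = 0, giving x = 0.135 V (positive root), so V_GS = 0.625 V.
I_D = (V_DD − V_GS)/R = (3.71 − 0.625) / 52.5 = 0.0588 mA.

V_GS = 0.625 V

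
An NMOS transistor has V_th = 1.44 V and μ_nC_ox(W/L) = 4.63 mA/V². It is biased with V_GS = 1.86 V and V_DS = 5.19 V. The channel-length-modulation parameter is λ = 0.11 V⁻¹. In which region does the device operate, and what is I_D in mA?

Saturation; I_D = 0.642 mA

V_ov = V_GS − V_th = 1.86 − 1.44 = 0.42 V.
Since V_DS = 5.19 V ≥ V_ov = 0.42 V, the device is in saturation.
I_D = ½ k_n V_ov² (1 + λ V_DS) = 0.5 × 4.63 × 0.42² × (1 + 0.11 × 5.19) = 0.642 mA.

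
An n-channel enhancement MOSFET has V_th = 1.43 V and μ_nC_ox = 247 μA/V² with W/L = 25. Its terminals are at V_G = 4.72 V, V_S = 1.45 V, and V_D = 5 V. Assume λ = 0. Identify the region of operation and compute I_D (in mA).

Saturation; I_D = 10.5 mA

V_GS = V_G − V_S = 4.72 − 1.45 = 3.27 V; V_DS = V_D − V_S = 5 − 1.45 = 3.55 V.
k_n = μ_nC_ox · (W/L) = 6.175 mA/V².
V_ov = V_GS − V_th = 3.27 − 1.43 = 1.84 V.
Since V_DS = 3.55 V ≥ V_ov = 1.84 V, the device is in saturation.
I_D = ½ k_n V_ov² = 0.5 × 6.175 × 1.84² = 10.5 mA.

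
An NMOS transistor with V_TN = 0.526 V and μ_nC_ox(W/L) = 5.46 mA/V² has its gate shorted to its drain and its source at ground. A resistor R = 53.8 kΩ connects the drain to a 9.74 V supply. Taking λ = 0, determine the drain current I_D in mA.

With gate tied to drain, V_GS = V_DS ≥ V_GS − V_TN, so the device is in saturation.
KCL at the drain: ½ k_n (V_GS − V_TN)² = (V_DD − V_GS)/R.
Let x = V_GS − 0.526. Then 147 x² + x − 9.214 = 0, giving x = 0.247 V (positive root), so V_GS = 0.773 V.
I_D = (V_DD − V_GS)/R = (9.74 − 0.773) / 53.8 = 0.167 mA.

I_D = 0.167 mA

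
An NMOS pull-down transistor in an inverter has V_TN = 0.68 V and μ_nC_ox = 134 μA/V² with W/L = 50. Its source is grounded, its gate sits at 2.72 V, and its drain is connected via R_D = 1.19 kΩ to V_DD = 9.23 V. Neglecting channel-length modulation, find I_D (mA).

I_D = 7.23 mA

V_GS = V_G = 2.72 V, so V_ov = 2.72 − 0.68 = 2.04 V.
k_n = μ_nC_ox · (W/L) = 6.7 mA/V².
Assume saturation: I_D = ½ k_n V_ov² = 0.5 × 6.7 × 2.04² = 13.9 mA, giving V_DS = V_DD − I_D R_D = 9.23 − 13.9 × 1.19 = -7.36 V.
But -7.36 V < V_ov = 2.04 V, so the device is actually in triode.
In triode I_D = k_n[V_ov V_DS − ½ V_DS²] and I_D = (V_DD − V_DS)/R_D. Equating: 3.99 V_DS² − 17.26 V_DS + 9.23 = 0, giving V_DS = 0.625 V (the root below V_ov).
I_D = (9.23 − 0.625) / 1.19 = 7.23 mA.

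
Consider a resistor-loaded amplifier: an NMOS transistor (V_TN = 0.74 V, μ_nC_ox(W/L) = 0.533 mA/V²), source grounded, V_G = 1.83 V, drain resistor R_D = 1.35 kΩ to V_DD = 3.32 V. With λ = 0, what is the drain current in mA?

I_D = 0.317 mA

V_GS = V_G = 1.83 V, so V_ov = 1.83 − 0.74 = 1.09 V.
Assume saturation: I_D = ½ k_n V_ov² = 0.5 × 0.533 × 1.09² = 0.317 mA, giving V_DS = V_DD − I_D R_D = 3.32 − 0.317 × 1.35 = 2.89 V.
V_DS = 2.89 V ≥ V_ov = 1.09 V, confirming saturation.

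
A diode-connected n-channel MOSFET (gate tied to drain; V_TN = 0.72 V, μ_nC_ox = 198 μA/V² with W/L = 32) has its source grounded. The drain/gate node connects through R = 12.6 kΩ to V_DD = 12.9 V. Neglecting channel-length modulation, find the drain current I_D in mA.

I_D = 0.924 mA

With gate tied to drain, V_GS = V_DS ≥ V_GS − V_TN, so the device is in saturation.
k_n = μ_nC_ox · (W/L) = 6.336 mA/V².
KCL at the drain: ½ k_n (V_GS − V_TN)² = (V_DD − V_GS)/R.
Let x = V_GS − 0.72. Then 39.9 x² + x − 12.18 = 0, giving x = 0.54 V (positive root), so V_GS = 1.26 V.
I_D = (V_DD − V_GS)/R = (12.9 − 1.26) / 12.6 = 0.924 mA.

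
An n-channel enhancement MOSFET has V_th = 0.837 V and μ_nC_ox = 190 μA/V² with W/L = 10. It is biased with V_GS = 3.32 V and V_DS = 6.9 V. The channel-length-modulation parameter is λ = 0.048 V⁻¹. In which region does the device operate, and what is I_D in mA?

Saturation; I_D = 7.80 mA

k_n = μ_nC_ox · (W/L) = 1.9 mA/V².
V_ov = V_GS − V_th = 3.32 − 0.837 = 2.48 V.
Since V_DS = 6.9 V ≥ V_ov = 2.48 V, the device is in saturation.
I_D = ½ k_n V_ov² (1 + λ V_DS) = 0.5 × 1.9 × 2.48² × (1 + 0.048 × 6.9) = 7.8 mA.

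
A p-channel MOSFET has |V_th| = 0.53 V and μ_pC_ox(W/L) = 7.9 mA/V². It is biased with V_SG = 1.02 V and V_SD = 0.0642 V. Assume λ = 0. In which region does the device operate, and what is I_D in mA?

V_ov = V_SG − |V_th| = 1.02 − 0.53 = 0.49 V.
Since V_SD = 0.0642 V < V_ov = 0.49 V, the device is in the triode region.
I_D = k_p [V_ov · V_SD − ½ V_SD²] = 7.9 × [0.49 × 0.0642 − 0.5 × 0.0642²] = 0.232 mA.

Triode; I_D = 0.232 mA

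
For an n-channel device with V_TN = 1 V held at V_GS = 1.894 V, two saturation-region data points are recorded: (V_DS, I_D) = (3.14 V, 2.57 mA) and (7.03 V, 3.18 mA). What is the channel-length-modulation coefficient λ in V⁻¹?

With V_GS fixed, I_D ∝ (1 + λ V_DS) in saturation, so I_D2/I_D1 = (1 + λ V_DS2)/(1 + λ V_DS1).
3.18/2.57 = 1.237 = (1 + 7.03 λ)/(1 + 3.14 λ).
Solving: λ (I_D1 V_DS2 − I_D2 V_DS1) = I_D2 − I_D1, so λ = (3.18 − 2.57) / (2.57 × 7.03 − 3.18 × 3.14) = 0.61 / 8.08 = 0.0755 V⁻¹.

λ = 0.0755 V⁻¹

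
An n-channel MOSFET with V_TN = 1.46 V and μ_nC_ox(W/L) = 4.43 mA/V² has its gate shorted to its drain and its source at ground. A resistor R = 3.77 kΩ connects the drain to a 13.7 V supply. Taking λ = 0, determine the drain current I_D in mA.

With gate tied to drain, V_GS = V_DS ≥ V_GS − V_TN, so the device is in saturation.
KCL at the drain: ½ k_n (V_GS − V_TN)² = (V_DD − V_GS)/R.
Let x = V_GS − 1.46. Then 8.35 x² + x − 12.24 = 0, giving x = 1.15 V (positive root), so V_GS = 2.61 V.
I_D = (V_DD − V_GS)/R = (13.7 − 2.61) / 3.77 = 2.94 mA.

I_D = 2.94 mA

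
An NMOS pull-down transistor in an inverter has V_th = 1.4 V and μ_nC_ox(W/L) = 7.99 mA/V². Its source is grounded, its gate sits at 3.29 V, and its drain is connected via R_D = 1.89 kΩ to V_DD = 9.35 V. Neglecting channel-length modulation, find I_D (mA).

V_GS = V_G = 3.29 V, so V_ov = 3.29 − 1.4 = 1.89 V.
Assume saturation: I_D = ½ k_n V_ov² = 0.5 × 7.99 × 1.89² = 14.3 mA, giving V_DS = V_DD − I_D R_D = 9.35 − 14.3 × 1.89 = -17.6 V.
But -17.6 V < V_ov = 1.89 V, so the device is actually in triode.
In triode I_D = k_n[V_ov V_DS − ½ V_DS²] and I_D = (V_DD − V_DS)/R_D. Equating: 7.55 V_DS² − 29.54 V_DS + 9.35 = 0, giving V_DS = 0.347 V (the root below V_ov).
I_D = (9.35 − 0.347) / 1.89 = 4.76 mA.

I_D = 4.76 mA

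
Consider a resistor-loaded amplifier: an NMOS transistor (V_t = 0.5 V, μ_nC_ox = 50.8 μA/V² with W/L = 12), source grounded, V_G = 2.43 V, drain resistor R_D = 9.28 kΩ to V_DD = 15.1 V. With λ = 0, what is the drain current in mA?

V_GS = V_G = 2.43 V, so V_ov = 2.43 − 0.5 = 1.93 V.
k_n = μ_nC_ox · (W/L) = 0.6096 mA/V².
Assume saturation: I_D = ½ k_n V_ov² = 0.5 × 0.6096 × 1.93² = 1.14 mA, giving V_DS = V_DD − I_D R_D = 15.1 − 1.14 × 9.28 = 4.56 V.
V_DS = 4.56 V ≥ V_ov = 1.93 V, confirming saturation.

I_D = 1.14 mA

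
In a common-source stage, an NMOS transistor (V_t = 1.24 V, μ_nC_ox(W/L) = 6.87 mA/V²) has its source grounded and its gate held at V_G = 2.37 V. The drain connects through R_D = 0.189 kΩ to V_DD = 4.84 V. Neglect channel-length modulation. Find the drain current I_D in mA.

V_GS = V_G = 2.37 V, so V_ov = 2.37 − 1.24 = 1.13 V.
Assume saturation: I_D = ½ k_n V_ov² = 0.5 × 6.87 × 1.13² = 4.39 mA, giving V_DS = V_DD − I_D R_D = 4.84 − 4.39 × 0.189 = 4.01 V.
V_DS = 4.01 V ≥ V_ov = 1.13 V, confirming saturation.

I_D = 4.39 mA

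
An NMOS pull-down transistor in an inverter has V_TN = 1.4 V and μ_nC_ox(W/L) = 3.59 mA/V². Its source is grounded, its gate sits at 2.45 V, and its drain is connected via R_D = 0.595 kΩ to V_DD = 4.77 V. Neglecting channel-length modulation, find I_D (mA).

I_D = 1.98 mA

V_GS = V_G = 2.45 V, so V_ov = 2.45 − 1.4 = 1.05 V.
Assume saturation: I_D = ½ k_n V_ov² = 0.5 × 3.59 × 1.05² = 1.98 mA, giving V_DS = V_DD − I_D R_D = 4.77 − 1.98 × 0.595 = 3.59 V.
V_DS = 3.59 V ≥ V_ov = 1.05 V, confirming saturation.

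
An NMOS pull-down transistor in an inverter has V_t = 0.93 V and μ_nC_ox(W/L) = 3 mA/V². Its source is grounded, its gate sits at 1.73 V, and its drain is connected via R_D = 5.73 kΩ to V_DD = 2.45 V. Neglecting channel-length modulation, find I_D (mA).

V_GS = V_G = 1.73 V, so V_ov = 1.73 − 0.93 = 0.8 V.
Assume saturation: I_D = ½ k_n V_ov² = 0.5 × 3 × 0.8² = 0.96 mA, giving V_DS = V_DD − I_D R_D = 2.45 − 0.96 × 5.73 = -3.05 V.
But -3.05 V < V_ov = 0.8 V, so the device is actually in triode.
In triode I_D = k_n[V_ov V_DS − ½ V_DS²] and I_D = (V_DD − V_DS)/R_D. Equating: 8.6 V_DS² − 14.75 V_DS + 2.45 = 0, giving V_DS = 0.186 V (the root below V_ov).
I_D = (2.45 − 0.186) / 5.73 = 0.395 mA.

I_D = 0.395 mA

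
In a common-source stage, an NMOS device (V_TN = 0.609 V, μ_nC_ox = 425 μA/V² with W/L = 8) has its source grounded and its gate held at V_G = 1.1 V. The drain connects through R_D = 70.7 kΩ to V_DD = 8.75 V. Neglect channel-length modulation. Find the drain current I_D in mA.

V_GS = V_G = 1.1 V, so V_ov = 1.1 − 0.609 = 0.491 V.
k_n = μ_nC_ox · (W/L) = 3.4 mA/V².
Assume saturation: I_D = ½ k_n V_ov² = 0.5 × 3.4 × 0.491² = 0.41 mA, giving V_DS = V_DD − I_D R_D = 8.75 − 0.41 × 70.7 = -20.2 V.
But -20.2 V < V_ov = 0.491 V, so the device is actually in triode.
In triode I_D = k_n[V_ov V_DS − ½ V_DS²] and I_D = (V_DD − V_DS)/R_D. Equating: 120 V_DS² − 119 V_DS + 8.75 = 0, giving V_DS = 0.08 V (the root below V_ov).
I_D = (8.75 − 0.08) / 70.7 = 0.123 mA.

I_D = 0.123 mA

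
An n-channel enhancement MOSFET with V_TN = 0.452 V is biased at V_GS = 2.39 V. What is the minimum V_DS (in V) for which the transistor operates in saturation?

The boundary between triode and saturation is V_DS = V_GS − V_TN = V_ov.
V_ov = 2.39 − 0.452 = 1.94 V.

V_DS,sat = 1.94 V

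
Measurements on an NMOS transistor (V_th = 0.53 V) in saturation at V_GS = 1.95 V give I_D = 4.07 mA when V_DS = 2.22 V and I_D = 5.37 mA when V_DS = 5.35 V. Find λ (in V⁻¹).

λ = 0.132 V⁻¹

With V_GS fixed, I_D ∝ (1 + λ V_DS) in saturation, so I_D2/I_D1 = (1 + λ V_DS2)/(1 + λ V_DS1).
5.37/4.07 = 1.319 = (1 + 5.35 λ)/(1 + 2.22 λ).
Solving: λ (I_D1 V_DS2 − I_D2 V_DS1) = I_D2 − I_D1, so λ = (5.37 − 4.07) / (4.07 × 5.35 − 5.37 × 2.22) = 1.3 / 9.85 = 0.132 V⁻¹.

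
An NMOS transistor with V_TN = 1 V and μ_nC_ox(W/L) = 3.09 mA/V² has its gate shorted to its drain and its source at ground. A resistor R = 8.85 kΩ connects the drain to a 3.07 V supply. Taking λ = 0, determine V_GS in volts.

V_GS = 1.35 V

With gate tied to drain, V_GS = V_DS ≥ V_GS − V_TN, so the device is in saturation.
KCL at the drain: ½ k_n (V_GS − V_TN)² = (V_DD − V_GS)/R.
Let x = V_GS − 1. Then 13.7 x² + x − 2.07 = 0, giving x = 0.354 V (positive root), so V_GS = 1.35 V.
I_D = (V_DD − V_GS)/R = (3.07 − 1.35) / 8.85 = 0.194 mA.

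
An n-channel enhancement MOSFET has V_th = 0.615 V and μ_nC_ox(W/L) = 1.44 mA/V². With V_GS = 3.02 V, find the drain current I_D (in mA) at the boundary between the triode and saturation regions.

I_D = 4.16 mA

At the boundary V_DS = V_ov = V_GS − V_th = 3.02 − 0.615 = 2.41 V.
I_D = ½ k_n V_ov² = 0.5 × 1.44 × 2.41² = 4.16 mA.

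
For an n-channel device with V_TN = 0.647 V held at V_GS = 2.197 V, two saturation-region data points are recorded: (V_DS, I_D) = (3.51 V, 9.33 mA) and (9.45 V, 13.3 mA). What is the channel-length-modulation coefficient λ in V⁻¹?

With V_GS fixed, I_D ∝ (1 + λ V_DS) in saturation, so I_D2/I_D1 = (1 + λ V_DS2)/(1 + λ V_DS1).
13.3/9.33 = 1.426 = (1 + 9.45 λ)/(1 + 3.51 λ).
Solving: λ (I_D1 V_DS2 − I_D2 V_DS1) = I_D2 − I_D1, so λ = (13.3 − 9.33) / (9.33 × 9.45 − 13.3 × 3.51) = 3.97 / 41.5 = 0.0957 V⁻¹.

λ = 0.0957 V⁻¹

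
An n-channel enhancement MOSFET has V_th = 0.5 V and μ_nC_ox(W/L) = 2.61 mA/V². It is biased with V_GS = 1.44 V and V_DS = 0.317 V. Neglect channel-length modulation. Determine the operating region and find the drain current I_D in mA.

V_ov = V_GS − V_th = 1.44 − 0.5 = 0.94 V.
Since V_DS = 0.317 V < V_ov = 0.94 V, the device is in the triode region.
I_D = k_n [V_ov · V_DS − ½ V_DS²] = 2.61 × [0.94 × 0.317 − 0.5 × 0.317²] = 0.647 mA.

Triode; I_D = 0.647 mA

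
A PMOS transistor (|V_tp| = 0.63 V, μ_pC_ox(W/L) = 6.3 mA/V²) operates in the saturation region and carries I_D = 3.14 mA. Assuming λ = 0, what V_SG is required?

V_SG = 1.63 V

In saturation I_D = ½ k_p (V_SG − |V_tp|)², so V_SG − |V_tp| = √(2 I_D / k_p) = √(2 × 3.14 / 6.3) = 0.998 V.
V_SG = 0.63 + 0.998 = 1.63 V.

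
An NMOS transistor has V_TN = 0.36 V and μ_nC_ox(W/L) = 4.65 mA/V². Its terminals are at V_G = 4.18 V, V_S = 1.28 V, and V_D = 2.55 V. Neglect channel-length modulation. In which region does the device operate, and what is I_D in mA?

V_GS = V_G − V_S = 4.18 − 1.28 = 2.9 V; V_DS = V_D − V_S = 2.55 − 1.28 = 1.27 V.
V_ov = V_GS − V_TN = 2.9 − 0.36 = 2.54 V.
Since V_DS = 1.27 V < V_ov = 2.54 V, the device is in the triode region.
I_D = k_n [V_ov · V_DS − ½ V_DS²] = 4.65 × [2.54 × 1.27 − 0.5 × 1.27²] = 11.2 mA.

Triode; I_D = 11.2 mA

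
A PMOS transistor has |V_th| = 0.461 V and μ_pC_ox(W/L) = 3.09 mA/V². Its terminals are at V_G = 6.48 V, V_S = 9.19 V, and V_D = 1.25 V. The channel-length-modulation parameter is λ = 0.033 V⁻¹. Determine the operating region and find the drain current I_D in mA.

V_SG = V_S − V_G = 9.19 − 6.48 = 2.71 V; V_SD = V_S − V_D = 9.19 − 1.25 = 7.94 V.
V_ov = V_SG − |V_th| = 2.71 − 0.461 = 2.25 V.
Since V_SD = 7.94 V ≥ V_ov = 2.25 V, the device is in saturation.
I_D = ½ k_p V_ov² (1 + λ V_SD) = 0.5 × 3.09 × 2.25² × (1 + 0.033 × 7.94) = 9.86 mA.

Saturation; I_D = 9.86 mA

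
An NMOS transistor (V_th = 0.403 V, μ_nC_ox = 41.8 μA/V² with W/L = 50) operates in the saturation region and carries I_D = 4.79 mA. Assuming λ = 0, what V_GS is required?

V_GS = 2.54 V

k_n = μ_nC_ox · (W/L) = 2.09 mA/V².
In saturation I_D = ½ k_n (V_GS − V_th)², so V_GS − V_th = √(2 I_D / k_n) = √(2 × 4.79 / 2.09) = 2.14 V.
V_GS = 0.403 + 2.14 = 2.54 V.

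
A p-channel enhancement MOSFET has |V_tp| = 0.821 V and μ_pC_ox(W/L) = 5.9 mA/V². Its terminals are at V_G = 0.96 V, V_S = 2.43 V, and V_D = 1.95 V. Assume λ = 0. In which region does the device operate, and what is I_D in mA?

Triode; I_D = 1.16 mA

V_SG = V_S − V_G = 2.43 − 0.96 = 1.47 V; V_SD = V_S − V_D = 2.43 − 1.95 = 0.48 V.
V_ov = V_SG − |V_tp| = 1.47 − 0.821 = 0.649 V.
Since V_SD = 0.48 V < V_ov = 0.649 V, the device is in the triode region.
I_D = k_p [V_ov · V_SD − ½ V_SD²] = 5.9 × [0.649 × 0.48 − 0.5 × 0.48²] = 1.16 mA.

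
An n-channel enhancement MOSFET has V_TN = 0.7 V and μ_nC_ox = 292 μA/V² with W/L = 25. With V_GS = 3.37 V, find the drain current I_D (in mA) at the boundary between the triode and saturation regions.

At the boundary V_DS = V_ov = V_GS − V_TN = 3.37 − 0.7 = 2.67 V.
k_n = μ_nC_ox · (W/L) = 7.3 mA/V².
I_D = ½ k_n V_ov² = 0.5 × 7.3 × 2.67² = 26 mA.

I_D = 26.0 mA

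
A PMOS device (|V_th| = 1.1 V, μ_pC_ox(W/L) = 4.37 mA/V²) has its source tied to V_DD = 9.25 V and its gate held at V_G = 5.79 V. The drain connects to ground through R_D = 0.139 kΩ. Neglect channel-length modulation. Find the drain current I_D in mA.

I_D = 12.2 mA

V_SG = V_DD − V_G = 9.25 − 5.79 = 3.46 V, so V_ov = 3.46 − 1.1 = 2.36 V.
Assume saturation: I_D = ½ k_p V_ov² = 0.5 × 4.37 × 2.36² = 12.2 mA, giving V_SD = V_DD − I_D R_D = 9.25 − 12.2 × 0.139 = 7.56 V.
V_SD = 7.56 V ≥ V_ov = 2.36 V, confirming saturation.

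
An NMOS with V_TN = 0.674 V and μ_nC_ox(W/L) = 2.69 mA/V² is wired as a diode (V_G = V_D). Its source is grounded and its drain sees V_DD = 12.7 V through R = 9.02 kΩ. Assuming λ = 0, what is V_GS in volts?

V_GS = 1.63 V

With gate tied to drain, V_GS = V_DS ≥ V_GS − V_TN, so the device is in saturation.
KCL at the drain: ½ k_n (V_GS − V_TN)² = (V_DD − V_GS)/R.
Let x = V_GS − 0.674. Then 12.1 x² + x − 12.03 = 0, giving x = 0.955 V (positive root), so V_GS = 1.63 V.
I_D = (V_DD − V_GS)/R = (12.7 − 1.63) / 9.02 = 1.23 mA.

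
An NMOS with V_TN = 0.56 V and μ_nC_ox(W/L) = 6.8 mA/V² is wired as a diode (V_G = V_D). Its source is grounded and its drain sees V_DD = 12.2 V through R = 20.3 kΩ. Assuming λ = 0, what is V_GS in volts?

V_GS = 0.963 V

With gate tied to drain, V_GS = V_DS ≥ V_GS − V_TN, so the device is in saturation.
KCL at the drain: ½ k_n (V_GS − V_TN)² = (V_DD − V_GS)/R.
Let x = V_GS − 0.56. Then 69 x² + x − 11.64 = 0, giving x = 0.403 V (positive root), so V_GS = 0.963 V.
I_D = (V_DD − V_GS)/R = (12.2 − 0.963) / 20.3 = 0.554 mA.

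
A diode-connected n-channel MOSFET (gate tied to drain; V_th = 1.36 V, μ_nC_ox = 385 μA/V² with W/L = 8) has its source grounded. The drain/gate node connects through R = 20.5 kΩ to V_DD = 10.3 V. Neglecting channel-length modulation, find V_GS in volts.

V_GS = 1.88 V

With gate tied to drain, V_GS = V_DS ≥ V_GS − V_th, so the device is in saturation.
k_n = μ_nC_ox · (W/L) = 3.08 mA/V².
KCL at the drain: ½ k_n (V_GS − V_th)² = (V_DD − V_GS)/R.
Let x = V_GS − 1.36. Then 31.6 x² + x − 8.94 = 0, giving x = 0.517 V (positive root), so V_GS = 1.88 V.
I_D = (V_DD − V_GS)/R = (10.3 − 1.88) / 20.5 = 0.411 mA.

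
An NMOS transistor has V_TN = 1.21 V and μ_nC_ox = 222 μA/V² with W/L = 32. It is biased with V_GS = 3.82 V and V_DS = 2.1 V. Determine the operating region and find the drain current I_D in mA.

Triode; I_D = 23.3 mA

k_n = μ_nC_ox · (W/L) = 7.104 mA/V².
V_ov = V_GS − V_TN = 3.82 − 1.21 = 2.61 V.
Since V_DS = 2.1 V < V_ov = 2.61 V, the device is in the triode region.
I_D = k_n [V_ov · V_DS − ½ V_DS²] = 7.104 × [2.61 × 2.1 − 0.5 × 2.1²] = 23.3 mA.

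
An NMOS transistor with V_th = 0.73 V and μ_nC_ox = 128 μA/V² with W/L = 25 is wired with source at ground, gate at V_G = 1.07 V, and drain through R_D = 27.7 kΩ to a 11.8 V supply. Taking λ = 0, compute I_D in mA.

V_GS = V_G = 1.07 V, so V_ov = 1.07 − 0.73 = 0.34 V.
k_n = μ_nC_ox · (W/L) = 3.2 mA/V².
Assume saturation: I_D = ½ k_n V_ov² = 0.5 × 3.2 × 0.34² = 0.185 mA, giving V_DS = V_DD − I_D R_D = 11.8 − 0.185 × 27.7 = 6.68 V.
V_DS = 6.68 V ≥ V_ov = 0.34 V, confirming saturation.

I_D = 0.185 mA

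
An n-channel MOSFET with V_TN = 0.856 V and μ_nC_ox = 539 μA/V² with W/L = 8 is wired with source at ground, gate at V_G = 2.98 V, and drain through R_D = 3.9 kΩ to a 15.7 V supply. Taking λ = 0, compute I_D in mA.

V_GS = V_G = 2.98 V, so V_ov = 2.98 − 0.856 = 2.12 V.
k_n = μ_nC_ox · (W/L) = 4.312 mA/V².
Assume saturation: I_D = ½ k_n V_ov² = 0.5 × 4.312 × 2.12² = 9.73 mA, giving V_DS = V_DD − I_D R_D = 15.7 − 9.73 × 3.9 = -22.2 V.
But -22.2 V < V_ov = 2.12 V, so the device is actually in triode.
In triode I_D = k_n[V_ov V_DS − ½ V_DS²] and I_D = (V_DD − V_DS)/R_D. Equating: 8.41 V_DS² − 36.72 V_DS + 15.7 = 0, giving V_DS = 0.48 V (the root below V_ov).
I_D = (15.7 − 0.48) / 3.9 = 3.9 mA.

I_D = 3.90 mA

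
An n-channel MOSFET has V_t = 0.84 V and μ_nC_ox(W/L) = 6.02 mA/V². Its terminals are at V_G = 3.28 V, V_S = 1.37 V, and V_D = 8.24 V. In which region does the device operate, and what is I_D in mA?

Saturation; I_D = 3.45 mA

V_GS = V_G − V_S = 3.28 − 1.37 = 1.91 V; V_DS = V_D − V_S = 8.24 − 1.37 = 6.87 V.
V_ov = V_GS − V_t = 1.91 − 0.84 = 1.07 V.
Since V_DS = 6.87 V ≥ V_ov = 1.07 V, the device is in saturation.
I_D = ½ k_n V_ov² = 0.5 × 6.02 × 1.07² = 3.45 mA.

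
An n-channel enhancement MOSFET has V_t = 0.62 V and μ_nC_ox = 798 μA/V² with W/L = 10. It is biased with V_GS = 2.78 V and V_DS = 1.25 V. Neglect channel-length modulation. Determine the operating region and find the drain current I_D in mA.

k_n = μ_nC_ox · (W/L) = 7.98 mA/V².
V_ov = V_GS − V_t = 2.78 − 0.62 = 2.16 V.
Since V_DS = 1.25 V < V_ov = 2.16 V, the device is in the triode region.
I_D = k_n [V_ov · V_DS − ½ V_DS²] = 7.98 × [2.16 × 1.25 − 0.5 × 1.25²] = 15.3 mA.

Triode; I_D = 15.3 mA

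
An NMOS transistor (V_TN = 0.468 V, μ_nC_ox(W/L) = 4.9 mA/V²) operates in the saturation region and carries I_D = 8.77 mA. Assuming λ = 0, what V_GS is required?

V_GS = 2.36 V

In saturation I_D = ½ k_n (V_GS − V_TN)², so V_GS − V_TN = √(2 I_D / k_n) = √(2 × 8.77 / 4.9) = 1.89 V.
V_GS = 0.468 + 1.89 = 2.36 V.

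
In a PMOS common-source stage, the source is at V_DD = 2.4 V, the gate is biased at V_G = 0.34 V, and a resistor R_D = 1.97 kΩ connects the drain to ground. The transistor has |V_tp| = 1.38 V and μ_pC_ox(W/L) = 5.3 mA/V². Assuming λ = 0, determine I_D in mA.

I_D = 1.02 mA

V_SG = V_DD − V_G = 2.4 − 0.34 = 2.06 V, so V_ov = 2.06 − 1.38 = 0.68 V.
Assume saturation: I_D = ½ k_p V_ov² = 0.5 × 5.3 × 0.68² = 1.23 mA, giving V_SD = V_DD − I_D R_D = 2.4 − 1.23 × 1.97 = -0.014 V.
But -0.014 V < V_ov = 0.68 V, so the device is actually in triode.
In triode I_D = k_p[V_ov V_SD − ½ V_SD²] and I_D = (V_DD − V_SD)/R_D. Equating: 5.22 V_SD² − 8.1 V_SD + 2.4 = 0, giving V_SD = 0.399 V (the root below V_ov).
I_D = (2.4 − 0.399) / 1.97 = 1.02 mA.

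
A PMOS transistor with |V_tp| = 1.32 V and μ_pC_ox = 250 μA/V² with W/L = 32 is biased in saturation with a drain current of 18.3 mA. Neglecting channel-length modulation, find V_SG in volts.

k_p = μ_pC_ox · (W/L) = 8 mA/V².
In saturation I_D = ½ k_p (V_SG − |V_tp|)², so V_SG − |V_tp| = √(2 I_D / k_p) = √(2 × 18.3 / 8) = 2.14 V.
V_SG = 1.32 + 2.14 = 3.46 V.

V_SG = 3.46 V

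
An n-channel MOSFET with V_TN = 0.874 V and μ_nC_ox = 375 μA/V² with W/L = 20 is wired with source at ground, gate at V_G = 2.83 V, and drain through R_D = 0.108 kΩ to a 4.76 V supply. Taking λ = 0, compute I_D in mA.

V_GS = V_G = 2.83 V, so V_ov = 2.83 − 0.874 = 1.96 V.
k_n = μ_nC_ox · (W/L) = 7.5 mA/V².
Assume saturation: I_D = ½ k_n V_ov² = 0.5 × 7.5 × 1.96² = 14.3 mA, giving V_DS = V_DD − I_D R_D = 4.76 − 14.3 × 0.108 = 3.21 V.
V_DS = 3.21 V ≥ V_ov = 1.96 V, confirming saturation.

I_D = 14.3 mA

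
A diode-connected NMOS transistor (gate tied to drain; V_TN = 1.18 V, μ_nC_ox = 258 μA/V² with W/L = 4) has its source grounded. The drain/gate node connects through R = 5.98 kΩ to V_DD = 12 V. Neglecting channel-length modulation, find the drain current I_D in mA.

I_D = 1.52 mA

With gate tied to drain, V_GS = V_DS ≥ V_GS − V_TN, so the device is in saturation.
k_n = μ_nC_ox · (W/L) = 1.032 mA/V².
KCL at the drain: ½ k_n (V_GS − V_TN)² = (V_DD − V_GS)/R.
Let x = V_GS − 1.18. Then 3.09 x² + x − 10.82 = 0, giving x = 1.72 V (positive root), so V_GS = 2.9 V.
I_D = (V_DD − V_GS)/R = (12 − 2.9) / 5.98 = 1.52 mA.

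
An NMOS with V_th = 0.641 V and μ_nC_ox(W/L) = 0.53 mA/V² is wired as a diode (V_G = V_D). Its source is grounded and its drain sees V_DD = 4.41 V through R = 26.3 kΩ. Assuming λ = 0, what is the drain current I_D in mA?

With gate tied to drain, V_GS = V_DS ≥ V_GS − V_th, so the device is in saturation.
KCL at the drain: ½ k_n (V_GS − V_th)² = (V_DD − V_GS)/R.
Let x = V_GS − 0.641. Then 6.97 x² + x − 3.769 = 0, giving x = 0.667 V (positive root), so V_GS = 1.31 V.
I_D = (V_DD − V_GS)/R = (4.41 − 1.31) / 26.3 = 0.118 mA.

I_D = 0.118 mA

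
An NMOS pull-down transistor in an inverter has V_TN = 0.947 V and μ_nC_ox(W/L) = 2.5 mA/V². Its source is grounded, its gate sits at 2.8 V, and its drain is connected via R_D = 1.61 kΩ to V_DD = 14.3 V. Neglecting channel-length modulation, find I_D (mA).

V_GS = V_G = 2.8 V, so V_ov = 2.8 − 0.947 = 1.85 V.
Assume saturation: I_D = ½ k_n V_ov² = 0.5 × 2.5 × 1.85² = 4.29 mA, giving V_DS = V_DD − I_D R_D = 14.3 − 4.29 × 1.61 = 7.39 V.
V_DS = 7.39 V ≥ V_ov = 1.85 V, confirming saturation.

I_D = 4.29 mA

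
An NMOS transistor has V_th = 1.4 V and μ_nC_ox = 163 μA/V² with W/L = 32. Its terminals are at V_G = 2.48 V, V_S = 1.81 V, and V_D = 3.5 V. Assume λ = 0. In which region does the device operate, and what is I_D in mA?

Cutoff; I_D = 0 mA

V_GS = V_G − V_S = 2.48 − 1.81 = 0.67 V; V_DS = V_D − V_S = 3.5 − 1.81 = 1.69 V.
V_GS = 0.67 V < V_th = 1.4 V, so the transistor is in cutoff.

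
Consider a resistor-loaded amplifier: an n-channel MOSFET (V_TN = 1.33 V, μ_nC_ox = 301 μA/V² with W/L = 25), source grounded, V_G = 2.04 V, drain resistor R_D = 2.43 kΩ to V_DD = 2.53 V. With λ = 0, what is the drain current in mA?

I_D = 0.955 mA

V_GS = V_G = 2.04 V, so V_ov = 2.04 − 1.33 = 0.71 V.
k_n = μ_nC_ox · (W/L) = 7.525 mA/V².
Assume saturation: I_D = ½ k_n V_ov² = 0.5 × 7.525 × 0.71² = 1.9 mA, giving V_DS = V_DD − I_D R_D = 2.53 − 1.9 × 2.43 = -2.08 V.
But -2.08 V < V_ov = 0.71 V, so the device is actually in triode.
In triode I_D = k_n[V_ov V_DS − ½ V_DS²] and I_D = (V_DD − V_DS)/R_D. Equating: 9.14 V_DS² − 13.98 V_DS + 2.53 = 0, giving V_DS = 0.21 V (the root below V_ov).
I_D = (2.53 − 0.21) / 2.43 = 0.955 mA.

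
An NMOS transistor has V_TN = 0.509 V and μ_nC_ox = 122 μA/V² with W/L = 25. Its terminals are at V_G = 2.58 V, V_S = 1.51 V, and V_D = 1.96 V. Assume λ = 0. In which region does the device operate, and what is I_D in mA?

V_GS = V_G − V_S = 2.58 − 1.51 = 1.07 V; V_DS = V_D − V_S = 1.96 − 1.51 = 0.45 V.
k_n = μ_nC_ox · (W/L) = 3.05 mA/V².
V_ov = V_GS − V_TN = 1.07 − 0.509 = 0.561 V.
Since V_DS = 0.45 V < V_ov = 0.561 V, the device is in the triode region.
I_D = k_n [V_ov · V_DS − ½ V_DS²] = 3.05 × [0.561 × 0.45 − 0.5 × 0.45²] = 0.461 mA.

Triode; I_D = 0.461 mA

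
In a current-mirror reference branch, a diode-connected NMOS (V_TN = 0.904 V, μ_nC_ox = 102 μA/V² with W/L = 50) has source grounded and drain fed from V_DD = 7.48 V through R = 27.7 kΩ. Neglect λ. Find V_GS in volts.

With gate tied to drain, V_GS = V_DS ≥ V_GS − V_TN, so the device is in saturation.
k_n = μ_nC_ox · (W/L) = 5.1 mA/V².
KCL at the drain: ½ k_n (V_GS − V_TN)² = (V_DD − V_GS)/R.
Let x = V_GS − 0.904. Then 70.6 x² + x − 6.576 = 0, giving x = 0.298 V (positive root), so V_GS = 1.2 V.
I_D = (V_DD − V_GS)/R = (7.48 − 1.2) / 27.7 = 0.227 mA.

V_GS = 1.20 V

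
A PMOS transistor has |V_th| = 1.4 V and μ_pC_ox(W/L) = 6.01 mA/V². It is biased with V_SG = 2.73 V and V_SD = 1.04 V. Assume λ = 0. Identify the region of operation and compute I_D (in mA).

V_ov = V_SG − |V_th| = 2.73 − 1.4 = 1.33 V.
Since V_SD = 1.04 V < V_ov = 1.33 V, the device is in the triode region.
I_D = k_p [V_ov · V_SD − ½ V_SD²] = 6.01 × [1.33 × 1.04 − 0.5 × 1.04²] = 5.06 mA.

Triode; I_D = 5.06 mA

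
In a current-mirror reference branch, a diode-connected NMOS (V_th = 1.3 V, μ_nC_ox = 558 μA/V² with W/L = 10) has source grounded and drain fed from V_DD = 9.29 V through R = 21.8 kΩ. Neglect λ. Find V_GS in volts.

V_GS = 1.65 V

With gate tied to drain, V_GS = V_DS ≥ V_GS − V_th, so the device is in saturation.
k_n = μ_nC_ox · (W/L) = 5.58 mA/V².
KCL at the drain: ½ k_n (V_GS − V_th)² = (V_DD − V_GS)/R.
Let x = V_GS − 1.3. Then 60.8 x² + x − 7.99 = 0, giving x = 0.354 V (positive root), so V_GS = 1.65 V.
I_D = (V_DD − V_GS)/R = (9.29 − 1.65) / 21.8 = 0.35 mA.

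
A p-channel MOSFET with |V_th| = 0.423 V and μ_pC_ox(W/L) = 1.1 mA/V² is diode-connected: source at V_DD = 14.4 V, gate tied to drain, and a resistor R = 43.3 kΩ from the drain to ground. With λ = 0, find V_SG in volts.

V_SG = 1.17 V

With gate tied to drain, V_SG = V_SD ≥ V_SG − |V_th|, so the device is in saturation.
KCL at the drain: ½ k_p (V_SG − |V_th|)² = (V_DD − V_SG)/R.
Let x = V_SG − 0.423. Then 23.8 x² + x − 13.98 = 0, giving x = 0.745 V (positive root), so V_SG = 1.17 V.
I_D = (V_DD − V_SG)/R = (14.4 − 1.17) / 43.3 = 0.306 mA.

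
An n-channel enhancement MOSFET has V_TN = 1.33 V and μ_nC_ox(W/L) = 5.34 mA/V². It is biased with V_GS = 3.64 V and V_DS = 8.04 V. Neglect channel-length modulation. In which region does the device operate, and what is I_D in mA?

V_ov = V_GS − V_TN = 3.64 − 1.33 = 2.31 V.
Since V_DS = 8.04 V ≥ V_ov = 2.31 V, the device is in saturation.
I_D = ½ k_n V_ov² = 0.5 × 5.34 × 2.31² = 14.2 mA.

Saturation; I_D = 14.2 mA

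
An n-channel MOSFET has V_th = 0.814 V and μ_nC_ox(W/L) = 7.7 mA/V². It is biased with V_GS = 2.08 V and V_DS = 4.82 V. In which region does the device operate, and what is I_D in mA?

Saturation; I_D = 6.17 mA

V_ov = V_GS − V_th = 2.08 − 0.814 = 1.27 V.
Since V_DS = 4.82 V ≥ V_ov = 1.27 V, the device is in saturation.
I_D = ½ k_n V_ov² = 0.5 × 7.7 × 1.27² = 6.17 mA.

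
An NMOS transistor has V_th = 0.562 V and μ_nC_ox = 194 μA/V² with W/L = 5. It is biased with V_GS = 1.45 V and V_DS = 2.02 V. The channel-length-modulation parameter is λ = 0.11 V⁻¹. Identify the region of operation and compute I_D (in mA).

Saturation; I_D = 0.467 mA

k_n = μ_nC_ox · (W/L) = 0.97 mA/V².
V_ov = V_GS − V_th = 1.45 − 0.562 = 0.888 V.
Since V_DS = 2.02 V ≥ V_ov = 0.888 V, the device is in saturation.
I_D = ½ k_n V_ov² (1 + λ V_DS) = 0.5 × 0.97 × 0.888² × (1 + 0.11 × 2.02) = 0.467 mA.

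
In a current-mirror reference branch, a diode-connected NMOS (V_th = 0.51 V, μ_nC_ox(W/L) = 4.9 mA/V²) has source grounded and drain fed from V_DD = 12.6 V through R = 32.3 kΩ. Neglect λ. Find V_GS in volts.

With gate tied to drain, V_GS = V_DS ≥ V_GS − V_th, so the device is in saturation.
KCL at the drain: ½ k_n (V_GS − V_th)² = (V_DD − V_GS)/R.
Let x = V_GS − 0.51. Then 79.1 x² + x − 12.09 = 0, giving x = 0.385 V (positive root), so V_GS = 0.895 V.
I_D = (V_DD − V_GS)/R = (12.6 − 0.895) / 32.3 = 0.362 mA.

V_GS = 0.895 V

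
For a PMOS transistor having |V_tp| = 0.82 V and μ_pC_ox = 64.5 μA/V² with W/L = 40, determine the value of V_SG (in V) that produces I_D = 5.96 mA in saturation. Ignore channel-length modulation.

V_SG = 2.97 V

k_p = μ_pC_ox · (W/L) = 2.58 mA/V².
In saturation I_D = ½ k_p (V_SG − |V_tp|)², so V_SG − |V_tp| = √(2 I_D / k_p) = √(2 × 5.96 / 2.58) = 2.15 V.
V_SG = 0.82 + 2.15 = 2.97 V.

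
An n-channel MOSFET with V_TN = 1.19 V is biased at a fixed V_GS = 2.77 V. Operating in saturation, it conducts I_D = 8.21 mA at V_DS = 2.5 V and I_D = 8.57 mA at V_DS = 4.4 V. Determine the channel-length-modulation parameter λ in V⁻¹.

λ = 0.0245 V⁻¹

With V_GS fixed, I_D ∝ (1 + λ V_DS) in saturation, so I_D2/I_D1 = (1 + λ V_DS2)/(1 + λ V_DS1).
8.57/8.21 = 1.044 = (1 + 4.4 λ)/(1 + 2.5 λ).
Solving: λ (I_D1 V_DS2 − I_D2 V_DS1) = I_D2 − I_D1, so λ = (8.57 − 8.21) / (8.21 × 4.4 − 8.57 × 2.5) = 0.36 / 14.7 = 0.0245 V⁻¹.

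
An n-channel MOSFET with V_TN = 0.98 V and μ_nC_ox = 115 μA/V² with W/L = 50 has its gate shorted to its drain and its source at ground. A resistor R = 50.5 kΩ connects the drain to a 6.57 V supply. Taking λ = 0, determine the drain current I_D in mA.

I_D = 0.107 mA

With gate tied to drain, V_GS = V_DS ≥ V_GS − V_TN, so the device is in saturation.
k_n = μ_nC_ox · (W/L) = 5.75 mA/V².
KCL at the drain: ½ k_n (V_GS − V_TN)² = (V_DD − V_GS)/R.
Let x = V_GS − 0.98. Then 145 x² + x − 5.59 = 0, giving x = 0.193 V (positive root), so V_GS = 1.17 V.
I_D = (V_DD − V_GS)/R = (6.57 − 1.17) / 50.5 = 0.107 mA.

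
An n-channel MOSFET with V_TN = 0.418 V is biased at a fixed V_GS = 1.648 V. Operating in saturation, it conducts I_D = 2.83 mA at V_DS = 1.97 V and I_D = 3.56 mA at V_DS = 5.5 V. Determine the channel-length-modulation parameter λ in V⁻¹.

λ = 0.0854 V⁻¹

With V_GS fixed, I_D ∝ (1 + λ V_DS) in saturation, so I_D2/I_D1 = (1 + λ V_DS2)/(1 + λ V_DS1).
3.56/2.83 = 1.258 = (1 + 5.5 λ)/(1 + 1.97 λ).
Solving: λ (I_D1 V_DS2 − I_D2 V_DS1) = I_D2 − I_D1, so λ = (3.56 − 2.83) / (2.83 × 5.5 − 3.56 × 1.97) = 0.73 / 8.55 = 0.0854 V⁻¹.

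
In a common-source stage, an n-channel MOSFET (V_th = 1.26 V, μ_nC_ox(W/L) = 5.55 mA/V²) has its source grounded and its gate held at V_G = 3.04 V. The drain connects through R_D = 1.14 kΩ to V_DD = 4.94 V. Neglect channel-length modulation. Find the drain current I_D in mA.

V_GS = V_G = 3.04 V, so V_ov = 3.04 − 1.26 = 1.78 V.
Assume saturation: I_D = ½ k_n V_ov² = 0.5 × 5.55 × 1.78² = 8.79 mA, giving V_DS = V_DD − I_D R_D = 4.94 − 8.79 × 1.14 = -5.08 V.
But -5.08 V < V_ov = 1.78 V, so the device is actually in triode.
In triode I_D = k_n[V_ov V_DS − ½ V_DS²] and I_D = (V_DD − V_DS)/R_D. Equating: 3.16 V_DS² − 12.26 V_DS + 4.94 = 0, giving V_DS = 0.457 V (the root below V_ov).
I_D = (4.94 − 0.457) / 1.14 = 3.93 mA.

I_D = 3.93 mA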